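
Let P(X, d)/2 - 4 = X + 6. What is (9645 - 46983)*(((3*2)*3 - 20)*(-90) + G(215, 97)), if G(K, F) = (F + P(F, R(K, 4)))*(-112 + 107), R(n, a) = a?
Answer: 51339750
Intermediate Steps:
P(X, d) = 20 + 2*X (P(X, d) = 8 + 2*(X + 6) = 8 + 2*(6 + X) = 8 + (12 + 2*X) = 20 + 2*X)
G(K, F) = -100 - 15*F (G(K, F) = (F + (20 + 2*F))*(-112 + 107) = (20 + 3*F)*(-5) = -100 - 15*F)
(9645 - 46983)*(((3*2)*3 - 20)*(-90) + G(215, 97)) = (9645 - 46983)*(((3*2)*3 - 20)*(-90) + (-100 - 15*97)) = -37338*((6*3 - 20)*(-90) + (-100 - 1455)) = -37338*((18 - 20)*(-90) - 1555) = -37338*(-2*(-90) - 1555) = -37338*(180 - 1555) = -37338*(-1375) = 51339750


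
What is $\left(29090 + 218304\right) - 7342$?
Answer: $240052$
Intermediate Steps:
$\left(29090 + 218304\right) - 7342 = 247394 - 7342 = 240052$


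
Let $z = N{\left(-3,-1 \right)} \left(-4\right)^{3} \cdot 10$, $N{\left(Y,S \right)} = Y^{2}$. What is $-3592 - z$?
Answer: $2168$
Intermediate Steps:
$z = -5760$ ($z = \left(-3\right)^{2} \left(-4\right)^{3} \cdot 10 = 9 \left(-64\right) 10 = \left(-576\right) 10 = -5760$)
$-3592 - z = -3592 - -5760 = -3592 + 5760 = 2168$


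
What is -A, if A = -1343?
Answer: 1343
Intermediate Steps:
-A = -1*(-1343) = 1343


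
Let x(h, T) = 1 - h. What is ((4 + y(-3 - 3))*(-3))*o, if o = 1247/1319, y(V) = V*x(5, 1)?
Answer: -104748/1319 ≈ -79.415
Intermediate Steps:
y(V) = -4*V (y(V) = V*(1 - 1*5) = V*(1 - 5) = V*(-4) = -4*V)
o = 1247/1319 (o = 1247*(1/1319) = 1247/1319 ≈ 0.94541)
((4 + y(-3 - 3))*(-3))*o = ((4 - 4*(-3 - 3))*(-3))*(1247/1319) = ((4 - 4*(-6))*(-3))*(1247/1319) = ((4 + 24)*(-3))*(1247/1319) = (28*(-3))*(1247/1319) = -84*1247/1319 = -104748/1319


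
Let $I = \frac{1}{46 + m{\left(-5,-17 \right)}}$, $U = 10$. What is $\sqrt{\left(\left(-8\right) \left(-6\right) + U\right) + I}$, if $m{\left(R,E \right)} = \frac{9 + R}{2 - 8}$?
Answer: $\frac{\sqrt{268294}}{68} \approx 7.6172$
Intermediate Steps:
$m{\left(R,E \right)} = - \frac{3}{2} - \frac{R}{6}$ ($m{\left(R,E \right)} = \frac{9 + R}{-6} = \left(9 + R\right) \left(- \frac{1}{6}\right) = - \frac{3}{2} - \frac{R}{6}$)
$I = \frac{3}{136}$ ($I = \frac{1}{46 - \frac{2}{3}} = \frac{1}{\frac{136}{3}} = \frac{3}{136} \approx 0.022059$)
$\sqrt{\left(\left(-8\right) \left(-6\right) + U\right) + I} = \sqrt{\left(\left(-8\right) \left(-6\right) + 10\right) + \frac{3}{136}} = \sqrt{\left(48 + 10\right) + \frac{3}{136}} = \sqrt{58 + \frac{3}{136}} = \sqrt{\frac{7891}{136}} = \frac{\sqrt{268294}}{68}$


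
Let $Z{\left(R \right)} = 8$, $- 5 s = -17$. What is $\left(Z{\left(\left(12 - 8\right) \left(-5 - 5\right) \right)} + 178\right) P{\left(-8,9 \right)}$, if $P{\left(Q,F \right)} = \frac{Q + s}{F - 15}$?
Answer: $\frac{713}{5} \approx 142.6$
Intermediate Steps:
$s = \frac{17}{5}$ ($s = \left(- \frac{1}{5}\right) \left(-17\right) = \frac{17}{5} \approx 3.4$)
$P{\left(Q,F \right)} = \frac{\frac{17}{5} + Q}{-15 + F}$ ($P{\left(Q,F \right)} = \frac{Q + \frac{17}{5}}{F - 15} = \frac{\frac{17}{5} + Q}{-15 + F}$)
$\left(Z{\left(\left(12 - 8\right) \left(-5 - 5\right) \right)} + 178\right) P{\left(-8,9 \right)} = \left(8 + 178\right) \frac{\frac{17}{5} - 8}{-15 + 9} = 186 \frac{1}{-6} \left(- \frac{23}{5}\right) = 186 \left(\left(- \frac{1}{6}\right) \left(- \frac{23}{5}\right)\right) = 186 \cdot \frac{23}{30} = \frac{713}{5}$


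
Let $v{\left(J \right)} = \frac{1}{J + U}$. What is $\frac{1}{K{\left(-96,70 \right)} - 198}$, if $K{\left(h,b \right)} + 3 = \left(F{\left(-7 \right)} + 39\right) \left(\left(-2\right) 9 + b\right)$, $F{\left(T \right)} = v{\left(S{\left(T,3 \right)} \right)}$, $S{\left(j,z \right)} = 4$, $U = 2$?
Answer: $\frac{3}{5507} \approx 0.00054476$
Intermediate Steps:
$v{\left(J \right)} = \frac{1}{2 + J}$ ($v{\left(J \right)} = \frac{1}{J + 2} = \frac{1}{2 + J}$)
$F{\left(T \right)} = \frac{1}{6}$ ($F{\left(T \right)} = \frac{1}{2 + 4} = \frac{1}{6}$)
$K{\left(h,b \right)} = -708 + \frac{235 b}{6}$ ($K{\left(h,b \right)} = -3 + \left(\frac{1}{6} + 39\right) \left(\left(-2\right) 9 + b\right) = -3 + \frac{235 \left(-18 + b\right)}{6} = -3 + \left(-705 + \frac{235 b}{6}\right) = -708 + \frac{235 b}{6}$)
$\frac{1}{K{\left(-96,70 \right)} - 198} = \frac{1}{\left(-708 + \frac{235}{6} \cdot 70\right) - 198} = \frac{1}{\left(-708 + \frac{8225}{3}\right) - 198} = \frac{1}{\frac{6101}{3} - 198} = \frac{1}{\frac{5507}{3}} = \frac{3}{5507}$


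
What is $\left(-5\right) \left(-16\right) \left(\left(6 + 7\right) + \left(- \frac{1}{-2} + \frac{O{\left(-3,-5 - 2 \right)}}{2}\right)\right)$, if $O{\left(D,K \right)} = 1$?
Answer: $1120$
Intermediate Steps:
$\left(-5\right) \left(-16\right) \left(\left(6 + 7\right) + \left(- \frac{1}{-2} + \frac{O{\left(-3,-5 - 2 \right)}}{2}\right)\right) = \left(-5\right) \left(-16\right) \left(\left(6 + 7\right) + \left(- \frac{1}{-2} + 1 \cdot \frac{1}{2}\right)\right) = 80 \left(13 + \left(\left(-1\right) \left(- \frac{1}{2}\right) + 1 \cdot \frac{1}{2}\right)\right) = 80 \left(13 + \left(\frac{1}{2} + \frac{1}{2}\right)\right) = 80 \left(13 + 1\right) = 80 \cdot 14 = 1120$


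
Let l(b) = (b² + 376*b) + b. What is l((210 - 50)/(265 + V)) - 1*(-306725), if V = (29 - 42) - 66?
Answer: 2655675805/8649 ≈ 3.0705e+5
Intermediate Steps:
V = -79 (V = -13 - 66 = -79)
l(b) = b² + 377*b
l((210 - 50)/(265 + V)) - 1*(-306725) = ((210 - 50)/(265 - 79))*(377 + (210 - 50)/(265 - 79)) - 1*(-306725) = (160/186)*(377 + 160/186) + 306725 = (160*(1/186))*(377 + 160*(1/186)) + 306725 = 80*(377 + 80/93)/93 + 306725 = (80/93)*(35141/93) + 306725 = 2811280/8649 + 306725 = 2655675805/8649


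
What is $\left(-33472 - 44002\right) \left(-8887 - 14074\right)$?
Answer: $1778880514$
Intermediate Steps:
$\left(-33472 - 44002\right) \left(-8887 - 14074\right) = \left(-77474\right) \left(-22961\right) = 1778880514$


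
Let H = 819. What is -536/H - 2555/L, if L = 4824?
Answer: -173267/146328 ≈ -1.1841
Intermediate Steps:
-536/H - 2555/L = -536/819 - 2555/4824 = -173267/146328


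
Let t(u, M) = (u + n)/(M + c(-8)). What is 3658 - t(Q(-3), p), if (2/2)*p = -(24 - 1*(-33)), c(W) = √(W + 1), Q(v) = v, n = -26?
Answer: 11908795/3256 - 29*I*√7/3256 ≈ 3657.5 - 0.023565*I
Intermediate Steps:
c(W) = √(1 + W)
p = -57 (p = -(24 - 1*(-33)) = -(24 + 33) = -1*57 = -57)
t(u, M) = (-26 + u)/(M + I*√7) (t(u, M) = (u - 26)/(M + √(1 - 8)) = (-26 + u)/(M + √(-7)) = (-26 + u)/(M + I*√7))
3658 - t(Q(-3), p) = 3658 - (-26 - 3)/(-57 + I*√7) = 3658 - (-29)/(-57 + I*√7) = 3658 + 29/(-57 + I*√7)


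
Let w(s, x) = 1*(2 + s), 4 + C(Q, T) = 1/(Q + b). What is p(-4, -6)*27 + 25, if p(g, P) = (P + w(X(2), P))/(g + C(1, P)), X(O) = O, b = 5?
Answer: 1499/47 ≈ 31.894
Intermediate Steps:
C(Q, T) = -4 + 1/(5 + Q) (C(Q, T) = -4 + 1/(Q + 5) = -4 + 1/(5 + Q))
w(s, x) = 2 + s
p(g, P) = (4 + P)/(-23/6 + g) (p(g, P) = (P + (2 + 2))/(g + (-19 - 4*1)/(5 + 1)) = (P + 4)/(g + (-19 - 4)/6) = (4 + P)/(g + (⅙)*(-23)) = (4 + P)/(g - 23/6) = (4 + P)/(-23/6 + g))
p(-4, -6)*27 + 25 = (6*(4 - 6)/(-23 + 6*(-4)))*27 + 25 = (6*(-2)/(-23 - 24))*27 + 25 = (6*(-2)/(-47))*27 + 25 = (6*(-1/47)*(-2))*27 + 25 = (12/47)*27 + 25 = 324/47 + 25 = 1499/47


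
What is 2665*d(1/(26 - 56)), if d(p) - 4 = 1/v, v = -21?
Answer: 221195/21 ≈ 10533.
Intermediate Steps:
d(p) = 83/21 (d(p) = 4 + 1/(-21) = 4 - 1/21 = 83/21)
2665*d(1/(26 - 56)) = 2665*(83/21) = 221195/21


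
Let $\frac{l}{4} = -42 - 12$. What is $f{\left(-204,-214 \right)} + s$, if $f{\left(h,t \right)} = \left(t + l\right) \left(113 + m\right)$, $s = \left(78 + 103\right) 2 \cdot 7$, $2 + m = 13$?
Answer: $-50786$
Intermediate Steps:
$m = 11$ ($m = -2 + 13 = 11$)
$l = -216$ ($l = 4 \left(-42 - 12\right) = 4 \left(-54\right) = -216$)
$s = 2534$ ($s = 181 \cdot 14 = 2534$)
$f{\left(h,t \right)} = -26784 + 124 t$ ($f{\left(h,t \right)} = \left(t - 216\right) \left(113 + 11\right) = \left(-216 + t\right) 124 = -26784 + 124 t$)
$f{\left(-204,-214 \right)} + s = \left(-26784 + 124 \left(-214\right)\right) + 2534 = \left(-26784 - 26536\right) + 2534 = -53320 + 2534 = -50786$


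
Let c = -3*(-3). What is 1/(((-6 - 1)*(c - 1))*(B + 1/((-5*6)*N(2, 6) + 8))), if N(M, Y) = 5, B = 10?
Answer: -71/39732 ≈ -0.0017870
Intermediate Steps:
c = 9
1/(((-6 - 1)*(c - 1))*(B + 1/((-5*6)*N(2, 6) + 8))) = 1/(((-6 - 1)*(9 - 1))*(10 + 1/(-5*6*5 + 8))) = 1/((-7*8)*(10 + 1/(-30*5 + 8))) = 1/(-56*(10 + 1/(-150 + 8))) = 1/(-56*(10 + 1/(-142))) = 1/(-56*(10 - 1/142)) = 1/(-56*1419/142) = 1/(-39732/71) = -71/39732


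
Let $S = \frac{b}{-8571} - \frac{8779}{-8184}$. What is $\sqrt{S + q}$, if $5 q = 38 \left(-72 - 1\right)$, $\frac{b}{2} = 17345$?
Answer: $\frac{i \sqrt{211761992695476630}}{19484740} \approx 23.617 i$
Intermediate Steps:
$b = 34690$ ($b = 2 \cdot 17345 = 34690$)
$q = - \frac{2774}{5}$ ($q = \frac{38 \left(-72 - 1\right)}{5} = \frac{38 \left(-73\right)}{5} = \frac{1}{5} \left(-2774\right) = - \frac{2774}{5} \approx -554.8$)
$S = - \frac{23184239}{7793896}$ ($S = \frac{34690}{-8571} - \frac{8779}{-8184} = 34690 \left(- \frac{1}{8571}\right) - - \frac{8779}{8184} = - \frac{34690}{8571} + \frac{8779}{8184} = - \frac{23184239}{7793896} \approx -2.9747$)
$\sqrt{S + q} = \sqrt{- \frac{23184239}{7793896} - \frac{2774}{5}} = \sqrt{- \frac{21736188699}{38969480}} = \frac{i \sqrt{211761992695476630}}{19484740}$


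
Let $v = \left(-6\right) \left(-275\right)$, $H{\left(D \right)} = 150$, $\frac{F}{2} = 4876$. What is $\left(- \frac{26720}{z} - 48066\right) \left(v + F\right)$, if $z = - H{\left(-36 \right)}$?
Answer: $- \frac{8190261836}{15} \approx -5.4602 \cdot 10^{8}$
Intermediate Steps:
$F = 9752$ ($F = 2 \cdot 4876 = 9752$)
$z = -150$ ($z = \left(-1\right) 150 = -150$)
$v = 1650$
$\left(- \frac{26720}{z} - 48066\right) \left(v + F\right) = \left(- \frac{26720}{-150} - 48066\right) \left(1650 + 9752\right) = \left(\left(-26720\right) \left(- \frac{1}{150}\right) - 48066\right) 11402 = \left(\frac{2672}{15} - 48066\right) 11402 = \left(- \frac{718318}{15}\right) 11402 = - \frac{8190261836}{15}$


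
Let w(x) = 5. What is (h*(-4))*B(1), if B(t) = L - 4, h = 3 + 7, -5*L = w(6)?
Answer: 200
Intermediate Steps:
L = -1 (L = -1/5*5 = -1)
h = 10
B(t) = -5 (B(t) = -1 - 4 = -5)
(h*(-4))*B(1) = (10*(-4))*(-5) = -40*(-5) = 200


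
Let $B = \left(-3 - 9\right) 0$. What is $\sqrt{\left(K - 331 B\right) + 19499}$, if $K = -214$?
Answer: $\sqrt{19285} \approx 138.87$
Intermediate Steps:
$B = 0$ ($B = \left(-12\right) 0 = 0$)
$\sqrt{\left(K - 331 B\right) + 19499} = \sqrt{\left(-214 - 0\right) + 19499} = \sqrt{\left(-214 + 0\right) + 19499} = \sqrt{-214 + 19499} = \sqrt{19285}$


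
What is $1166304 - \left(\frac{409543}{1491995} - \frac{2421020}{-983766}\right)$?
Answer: $\frac{122276186973840703}{104840996655} \approx 1.1663 \cdot 10^{6}$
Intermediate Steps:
$1166304 - \left(\frac{409543}{1491995} - \frac{2421020}{-983766}\right) = 1166304 - \left(409543 \cdot \frac{1}{1491995} - - \frac{172930}{70269}\right) = 1166304 - \left(\frac{409543}{1491995} + \frac{172930}{70269}\right) = 1166304 - \frac{286788872417}{104840996655} = \frac{122276186973840703}{104840996655}$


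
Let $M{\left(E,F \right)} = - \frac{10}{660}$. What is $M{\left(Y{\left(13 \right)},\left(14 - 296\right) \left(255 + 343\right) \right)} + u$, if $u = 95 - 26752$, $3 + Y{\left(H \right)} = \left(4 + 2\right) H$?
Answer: $- \frac{1759363}{66} \approx -26657.0$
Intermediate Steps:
$Y{\left(H \right)} = -3 + 6 H$ ($Y{\left(H \right)} = -3 + \left(4 + 2\right) H = -3 + 6 H$)
$M{\left(E,F \right)} = - \frac{1}{66}$ ($M{\left(E,F \right)} = \left(-10\right) \frac{1}{660} = - \frac{1}{66}$)
$u = -26657$ ($u = 95 - 26752 = -26657$)
$M{\left(Y{\left(13 \right)},\left(14 - 296\right) \left(255 + 343\right) \right)} + u = - \frac{1}{66} - 26657 = - \frac{1759363}{66}$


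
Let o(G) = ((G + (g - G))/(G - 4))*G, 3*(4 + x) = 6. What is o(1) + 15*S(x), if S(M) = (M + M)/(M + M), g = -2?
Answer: 47/3 ≈ 15.667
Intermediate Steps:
x = -2 (x = -4 + (1/3)*6 = -4 + 2 = -2)
S(M) = 1 (S(M) = (2*M)/((2*M)) = (2*M)*(1/(2*M)) = 1)
o(G) = -2*G/(-4 + G) (o(G) = ((G + (-2 - G))/(G - 4))*G = (-2/(-4 + G))*G = -2*G/(-4 + G))
o(1) + 15*S(x) = -2*1/(-4 + 1) + 15*1 = -2*1/(-3) + 15 = -2*1*(-1/3) + 15 = 2/3 + 15 = 47/3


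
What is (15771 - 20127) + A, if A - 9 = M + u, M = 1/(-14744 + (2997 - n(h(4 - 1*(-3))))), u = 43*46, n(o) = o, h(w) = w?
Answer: -27845227/11754 ≈ -2369.0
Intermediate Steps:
u = 1978
M = -1/11754 (M = 1/(-14744 + (2997 - (4 - 1*(-3)))) = 1/(-14744 + (2997 - (4 + 3))) = 1/(-14744 + (2997 - 1*7)) = 1/(-14744 + (2997 - 7)) = 1/(-14744 + 2990) = 1/(-11754) = -1/11754 ≈ -8.5077e-5)
A = 23355197/11754 (A = 9 + (-1/11754 + 1978) = 9 + 23249411/11754 = 23355197/11754 ≈ 1987.0)
(15771 - 20127) + A = (15771 - 20127) + 23355197/11754 = -4356 + 23355197/11754 = -27845227/11754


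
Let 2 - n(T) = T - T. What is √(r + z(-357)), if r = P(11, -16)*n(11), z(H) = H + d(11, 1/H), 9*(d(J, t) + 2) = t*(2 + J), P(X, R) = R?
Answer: 2*I*√112124418/1071 ≈ 19.774*I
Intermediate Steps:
d(J, t) = -2 + t*(2 + J)/9 (d(J, t) = -2 + (t*(2 + J))/9 = -2 + t*(2 + J)/9)
n(T) = 2 (n(T) = 2 - (T - T) = 2 - 1*0 = 2 + 0 = 2)
z(H) = -2 + H + 13/(9*H) (z(H) = H + (-2 + 2/(9*H) + (⅑)*11/H) = H + (-2 + 2/(9*H) + 11/(9*H)) = H + (-2 + 13/(9*H)) = -2 + H + 13/(9*H))
r = -32 (r = -16*2 = -32)
√(r + z(-357)) = √(-32 + (-2 - 357 + (13/9)/(-357))) = √(-32 + (-2 - 357 + (13/9)*(-1/357))) = √(-32 + (-2 - 357 - 13/3213)) = √(-32 - 1153480/3213) = √(-1256296/3213) = 2*I*√112124418/1071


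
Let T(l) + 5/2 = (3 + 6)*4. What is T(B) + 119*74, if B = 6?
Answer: 17679/2 ≈ 8839.5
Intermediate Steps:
T(l) = 67/2 (T(l) = -5/2 + (3 + 6)*4 = -5/2 + 9*4 = -5/2 + 36 = 67/2)
T(B) + 119*74 = 67/2 + 119*74 = 67/2 + 8806 = 17679/2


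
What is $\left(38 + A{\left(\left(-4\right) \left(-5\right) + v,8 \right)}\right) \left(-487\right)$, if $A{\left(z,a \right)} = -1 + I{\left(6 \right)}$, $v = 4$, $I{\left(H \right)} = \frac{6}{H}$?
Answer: $-18506$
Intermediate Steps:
$A{\left(z,a \right)} = 0$ ($A{\left(z,a \right)} = -1 + \frac{6}{6} = -1 + 6 \cdot \frac{1}{6} = -1 + 1 = 0$)
$\left(38 + A{\left(\left(-4\right) \left(-5\right) + v,8 \right)}\right) \left(-487\right) = \left(38 + 0\right) \left(-487\right) = 38 \left(-487\right) = -18506$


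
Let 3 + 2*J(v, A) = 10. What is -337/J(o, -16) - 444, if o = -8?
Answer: -3782/7 ≈ -540.29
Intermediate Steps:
J(v, A) = 7/2 (J(v, A) = -3/2 + (1/2)*10 = -3/2 + 5 = 7/2)
-337/J(o, -16) - 444 = -337/(7/2) - 444 = (2/7)*(-337) - 444 = -674/7 - 444 = -3782/7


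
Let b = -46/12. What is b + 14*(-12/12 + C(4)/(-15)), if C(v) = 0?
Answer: -107/6 ≈ -17.833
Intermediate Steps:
b = -23/6 (b = -46*1/12 = -23/6 ≈ -3.8333)
b + 14*(-12/12 + C(4)/(-15)) = -23/6 + 14*(-12/12 + 0/(-15)) = -23/6 + 14*(-12*1/12 + 0*(-1/15)) = -23/6 + 14*(-1 + 0) = -23/6 + 14*(-1) = -23/6 - 14 = -107/6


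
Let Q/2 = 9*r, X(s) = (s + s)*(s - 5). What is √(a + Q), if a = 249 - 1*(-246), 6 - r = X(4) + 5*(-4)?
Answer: 3*√123 ≈ 33.272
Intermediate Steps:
X(s) = 2*s*(-5 + s) (X(s) = (2*s)*(-5 + s) = 2*s*(-5 + s))
r = 34 (r = 6 - (2*4*(-5 + 4) + 5*(-4)) = 6 - (2*4*(-1) - 20) = 6 - (-8 - 20) = 6 - 1*(-28) = 6 + 28 = 34)
a = 495 (a = 249 + 246 = 495)
Q = 612 (Q = 2*(9*34) = 2*306 = 612)
√(a + Q) = √(495 + 612) = √1107 = 3*√123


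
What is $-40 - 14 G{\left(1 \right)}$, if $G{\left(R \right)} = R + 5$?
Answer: $-124$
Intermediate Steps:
$G{\left(R \right)} = 5 + R$
$-40 - 14 G{\left(1 \right)} = -40 - 14 \left(5 + 1\right) = -40 - 84 = -124$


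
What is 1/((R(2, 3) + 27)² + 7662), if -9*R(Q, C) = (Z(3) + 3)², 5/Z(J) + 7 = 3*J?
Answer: 1296/10654153 ≈ 0.00012164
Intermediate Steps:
Z(J) = 5/(-7 + 3*J)
R(Q, C) = -121/36 (R(Q, C) = -(5/(-7 + 3*3) + 3)²/9 = -(5/(-7 + 9) + 3)²/9 = -(5/2 + 3)²/9 = -(11/2)²/9 = -⅑*121/4 = -121/36)
1/((R(2, 3) + 27)² + 7662) = 1/((-121/36 + 27)² + 7662) = 1/((851/36)² + 7662) = 1/(724201/1296 + 7662) = 1/(10654153/1296) = 1296/10654153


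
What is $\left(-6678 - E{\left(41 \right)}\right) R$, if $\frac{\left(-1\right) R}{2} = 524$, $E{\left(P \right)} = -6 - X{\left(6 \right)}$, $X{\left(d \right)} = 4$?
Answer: $6988064$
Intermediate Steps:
$E{\left(P \right)} = -10$ ($E{\left(P \right)} = -6 - 4 = -10$)
$R = -1048$ ($R = \left(-2\right) 524 = -1048$)
$\left(-6678 - E{\left(41 \right)}\right) R = \left(-6678 - -10\right) \left(-1048\right) = \left(-6678 + 10\right) \left(-1048\right) = \left(-6668\right) \left(-1048\right) = 6988064$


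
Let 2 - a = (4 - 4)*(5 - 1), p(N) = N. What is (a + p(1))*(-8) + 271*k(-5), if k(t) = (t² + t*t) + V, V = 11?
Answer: 16507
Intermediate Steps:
k(t) = 11 + 2*t² (k(t) = (t² + t*t) + 11 = (t² + t²) + 11 = 2*t² + 11 = 11 + 2*t²)
a = 2 (a = 2 - (4 - 4)*(5 - 1) = 2 - 0*4 = 2 - 1*0 = 2 + 0 = 2)
(a + p(1))*(-8) + 271*k(-5) = (2 + 1)*(-8) + 271*(11 + 2*(-5)²) = 3*(-8) + 271*(11 + 2*25) = -24 + 271*(11 + 50) = -24 + 271*61 = -24 + 16531 = 16507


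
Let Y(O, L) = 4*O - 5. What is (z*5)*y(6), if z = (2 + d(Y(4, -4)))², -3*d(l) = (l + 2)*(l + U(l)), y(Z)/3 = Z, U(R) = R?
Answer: 784000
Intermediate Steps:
y(Z) = 3*Z
Y(O, L) = -5 + 4*O
d(l) = -2*l*(2 + l)/3 (d(l) = -(l + 2)*(l + l)/3 = -(2 + l)*2*l/3 = -2*l*(2 + l)/3)
z = 78400/9 (z = (2 + 2*(-5 + 4*4)*(-2 - (-5 + 4*4))/3)² = (2 + 2*(-5 + 16)*(-2 - (-5 + 16))/3)² = (2 + (⅔)*11*(-2 - 1*11))² = (2 + (⅔)*11*(-2 - 11))² = (2 + (⅔)*11*(-13))² = (2 - 286/3)² = (-280/3)² = 78400/9 ≈ 8711.1)
(z*5)*y(6) = ((78400/9)*5)*(3*6) = (392000/9)*18 = 784000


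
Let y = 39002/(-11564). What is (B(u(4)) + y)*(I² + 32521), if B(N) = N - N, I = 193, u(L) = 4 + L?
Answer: -680292385/2891 ≈ -2.3531e+5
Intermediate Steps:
y = -19501/5782 (y = 39002*(-1/11564) = -19501/5782 ≈ -3.3727)
B(N) = 0
(B(u(4)) + y)*(I² + 32521) = (0 - 19501/5782)*(193² + 32521) = -19501*(37249 + 32521)/5782 = -19501/5782*69770 = -680292385/2891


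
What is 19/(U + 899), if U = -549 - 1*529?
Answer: -19/179 ≈ -0.10615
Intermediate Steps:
U = -1078 (U = -549 - 529 = -1078)
19/(U + 899) = 19/(-1078 + 899) = 19/(-179) = -1/179*19 = -19/179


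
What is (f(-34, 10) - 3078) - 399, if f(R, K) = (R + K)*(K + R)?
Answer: -2901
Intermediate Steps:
f(R, K) = (K + R)**2 (f(R, K) = (K + R)*(K + R) = (K + R)**2)
(f(-34, 10) - 3078) - 399 = ((10 - 34)**2 - 3078) - 399 = ((-24)**2 - 3078) - 399 = (576 - 3078) - 399 = -2502 - 399 = -2901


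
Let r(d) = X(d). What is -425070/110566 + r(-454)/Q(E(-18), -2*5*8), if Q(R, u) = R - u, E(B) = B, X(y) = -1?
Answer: -13232453/3427546 ≈ -3.8606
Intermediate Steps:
r(d) = -1
-425070/110566 + r(-454)/Q(E(-18), -2*5*8) = -425070/110566 - 1/(-18 - (-2*5)*8) = -425070*1/110566 - 1/(-18 - (-10)*8) = -212535/55283 - 1/(-18 - 1*(-80)) = -212535/55283 - 1/(-18 + 80) = -212535/55283 - 1/62 = -13232453/3427546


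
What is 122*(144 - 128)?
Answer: 1952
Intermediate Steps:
122*(144 - 128) = 122*16 = 1952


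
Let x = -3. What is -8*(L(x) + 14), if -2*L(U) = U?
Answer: -124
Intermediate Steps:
L(U) = -U/2
-8*(L(x) + 14) = -8*(-½*(-3) + 14) = -8*(3/2 + 14) = -8*31/2 = -124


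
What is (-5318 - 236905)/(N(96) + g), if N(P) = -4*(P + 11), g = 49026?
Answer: -242223/48598 ≈ -4.9842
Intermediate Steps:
N(P) = -44 - 4*P (N(P) = -4*(11 + P) = -44 - 4*P)
(-5318 - 236905)/(N(96) + g) = (-5318 - 236905)/((-44 - 4*96) + 49026) = -242223/((-44 - 384) + 49026) = -242223/(-428 + 49026) = -242223/48598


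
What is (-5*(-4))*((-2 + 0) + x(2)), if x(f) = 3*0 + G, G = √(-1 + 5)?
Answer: 0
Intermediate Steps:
G = 2 (G = √4 = 2)
x(f) = 2 (x(f) = 3*0 + 2 = 0 + 2 = 2)
(-5*(-4))*((-2 + 0) + x(2)) = (-5*(-4))*((-2 + 0) + 2) = 20*(-2 + 2) = 20*0 = 0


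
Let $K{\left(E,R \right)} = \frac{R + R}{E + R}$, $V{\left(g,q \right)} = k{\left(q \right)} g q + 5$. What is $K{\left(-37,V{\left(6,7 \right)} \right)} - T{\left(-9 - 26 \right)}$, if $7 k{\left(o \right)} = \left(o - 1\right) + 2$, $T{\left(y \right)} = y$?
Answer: $\frac{333}{8} \approx 41.625$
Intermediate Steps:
$k{\left(o \right)} = \frac{1}{7} + \frac{o}{7}$ ($k{\left(o \right)} = \frac{\left(o - 1\right) + 2}{7} = \frac{\left(-1 + o\right) + 2}{7} = \frac{1 + o}{7} = \frac{1}{7} + \frac{o}{7}$)
$V{\left(g,q \right)} = 5 + g q \left(\frac{1}{7} + \frac{q}{7}\right)$ ($V{\left(g,q \right)} = \left(\frac{1}{7} + \frac{q}{7}\right) g q + 5 = g \left(\frac{1}{7} + \frac{q}{7}\right) q + 5 = g q \left(\frac{1}{7} + \frac{q}{7}\right) + 5 = 5 + g q \left(\frac{1}{7} + \frac{q}{7}\right)$)
$K{\left(E,R \right)} = \frac{2 R}{E + R}$
$K{\left(-37,V{\left(6,7 \right)} \right)} - T{\left(-9 - 26 \right)} = \frac{2 \left(5 + \frac{1}{7} \cdot 6 \cdot 7 \left(1 + 7\right)\right)}{-37 + \left(5 + \frac{1}{7} \cdot 6 \cdot 7 \left(1 + 7\right)\right)} - \left(-9 - 26\right) = \frac{2 \left(5 + \frac{1}{7} \cdot 6 \cdot 7 \cdot 8\right)}{-37 + \left(5 + \frac{1}{7} \cdot 6 \cdot 7 \cdot 8\right)} - -35 = \frac{2 \left(5 + 48\right)}{-37 + \left(5 + 48\right)} + 35 = 2 \cdot 53 \frac{1}{-37 + 53} + 35 = 2 \cdot 53 \cdot \frac{1}{16} + 35 = \frac{53}{8} + 35 = \frac{333}{8}$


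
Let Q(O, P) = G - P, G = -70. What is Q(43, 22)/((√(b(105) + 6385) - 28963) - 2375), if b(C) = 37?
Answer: 1441548/491031911 + 598*√38/491031911 ≈ 0.0029433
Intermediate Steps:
Q(O, P) = -70 - P
Q(43, 22)/((√(b(105) + 6385) - 28963) - 2375) = (-70 - 1*22)/((√(37 + 6385) - 28963) - 2375) = (-70 - 22)/((√6422 - 28963) - 2375) = -92/((13*√38 - 28963) - 2375) = -92/((-28963 + 13*√38) - 2375) = -92/(-31338 + 13*√38)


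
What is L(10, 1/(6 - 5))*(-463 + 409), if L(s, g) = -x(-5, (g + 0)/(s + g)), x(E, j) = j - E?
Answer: 3024/11 ≈ 274.91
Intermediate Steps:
L(s, g) = -5 - g/(g + s) (L(s, g) = -((g + 0)/(s + g) - 1*(-5)) = -(g/(g + s) + 5) = -(5 + g/(g + s)) = -5 - g/(g + s))
L(10, 1/(6 - 5))*(-463 + 409) = ((-6/(6 - 5) - 5*10)/(1/(6 - 5) + 10))*(-463 + 409) = ((-6/1 - 50)/(1/1 + 10))*(-54) = ((-6*1 - 50)/(1 + 10))*(-54) = ((-6 - 50)/11)*(-54) = ((1/11)*(-56))*(-54) = -56/11*(-54) = 3024/11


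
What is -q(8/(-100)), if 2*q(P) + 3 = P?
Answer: 77/50 ≈ 1.5400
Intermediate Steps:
q(P) = -3/2 + P/2
-q(8/(-100)) = -(-3/2 + (8/(-100))/2) = -(-3/2 + (8*(-1/100))/2) = -(-3/2 + (½)*(-2/25)) = -(-3/2 - 1/25) = -1*(-77/50) = 77/50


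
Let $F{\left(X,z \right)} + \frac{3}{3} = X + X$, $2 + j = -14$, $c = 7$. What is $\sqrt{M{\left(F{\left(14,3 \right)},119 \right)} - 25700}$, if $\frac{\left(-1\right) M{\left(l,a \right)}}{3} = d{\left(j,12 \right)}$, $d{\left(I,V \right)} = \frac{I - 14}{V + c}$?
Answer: $\frac{i \sqrt{9275990}}{19} \approx 160.3 i$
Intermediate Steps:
$j = -16$ ($j = -2 - 14 = -16$)
$F{\left(X,z \right)} = -1 + 2 X$ ($F{\left(X,z \right)} = -1 + \left(X + X\right) = -1 + 2 X$)
$d{\left(I,V \right)} = \frac{-14 + I}{7 + V}$ ($d{\left(I,V \right)} = \frac{I - 14}{V + 7} = \frac{-14 + I}{7 + V}$)
$M{\left(l,a \right)} = \frac{90}{19}$ ($M{\left(l,a \right)} = - 3 \frac{-14 - 16}{7 + 12} = - 3 \cdot \frac{1}{19} \left(-30\right) = \left(-3\right) \left(- \frac{30}{19}\right) = \frac{90}{19}$)
$\sqrt{M{\left(F{\left(14,3 \right)},119 \right)} - 25700} = \sqrt{\frac{90}{19} - 25700} = \sqrt{- \frac{488210}{19}} = \frac{i \sqrt{9275990}}{19}$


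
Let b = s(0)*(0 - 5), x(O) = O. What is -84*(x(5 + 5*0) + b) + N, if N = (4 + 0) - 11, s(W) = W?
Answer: -427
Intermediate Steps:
N = -7 (N = 4 - 11 = -7)
b = 0 (b = 0*(0 - 5) = 0*(-5) = 0)
-84*(x(5 + 5*0) + b) + N = -84*((5 + 5*0) + 0) - 7 = -84*((5 + 0) + 0) - 7 = -84*(5 + 0) - 7 = -84*5 - 7 = -420 - 7 = -427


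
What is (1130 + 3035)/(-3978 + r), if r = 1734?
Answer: -245/132 ≈ -1.8561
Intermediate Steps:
(1130 + 3035)/(-3978 + r) = (1130 + 3035)/(-3978 + 1734) = 4165/(-2244) = 4165*(-1/2244) = -245/132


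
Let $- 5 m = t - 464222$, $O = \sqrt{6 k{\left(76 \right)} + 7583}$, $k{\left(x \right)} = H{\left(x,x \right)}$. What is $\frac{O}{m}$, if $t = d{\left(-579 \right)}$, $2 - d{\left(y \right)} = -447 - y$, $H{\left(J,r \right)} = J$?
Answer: $\frac{5 \sqrt{8039}}{464352} \approx 0.00096544$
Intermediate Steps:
$k{\left(x \right)} = x$
$d{\left(y \right)} = 449 + y$ ($d{\left(y \right)} = 2 - \left(-447 - y\right) = 2 + \left(447 + y\right) = 449 + y$)
$O = \sqrt{8039}$ ($O = \sqrt{6 \cdot 76 + 7583} = \sqrt{456 + 7583} = \sqrt{8039} \approx 89.661$)
$t = -130$ ($t = 449 - 579 = -130$)
$m = \frac{464352}{5}$ ($m = - \frac{-130 - 464222}{5} = \left(- \frac{1}{5}\right) \left(-464352\right) = \frac{464352}{5} \approx 92870.0$)
$\frac{O}{m} = \frac{\sqrt{8039}}{\frac{464352}{5}} = \sqrt{8039} \cdot \frac{5}{464352} = \frac{5 \sqrt{8039}}{464352}$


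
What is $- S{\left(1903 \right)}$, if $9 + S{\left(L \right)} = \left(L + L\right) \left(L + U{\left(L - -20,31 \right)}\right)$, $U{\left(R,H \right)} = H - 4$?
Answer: $-7345571$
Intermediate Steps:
$U{\left(R,H \right)} = -4 + H$
$S{\left(L \right)} = -9 + 2 L \left(27 + L\right)$ ($S{\left(L \right)} = -9 + \left(L + L\right) \left(L + \left(-4 + 31\right)\right) = -9 + 2 L \left(L + 27\right) = -9 + 2 L \left(27 + L\right)$)
$- S{\left(1903 \right)} = - (-9 + 2 \cdot 1903^{2} + 54 \cdot 1903) = - (-9 + 2 \cdot 3621409 + 102762) = - (-9 + 7242818 + 102762) = \left(-1\right) 7345571 = -7345571$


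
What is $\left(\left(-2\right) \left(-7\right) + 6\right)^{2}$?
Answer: $400$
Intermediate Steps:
$\left(\left(-2\right) \left(-7\right) + 6\right)^{2} = \left(14 + 6\right)^{2} = 20^{2} = 400$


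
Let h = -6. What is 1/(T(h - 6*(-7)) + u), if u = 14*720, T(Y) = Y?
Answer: 1/10116 ≈ 9.8853e-5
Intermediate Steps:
u = 10080
1/(T(h - 6*(-7)) + u) = 1/((-6 - 6*(-7)) + 10080) = 1/((-6 + 42) + 10080) = 1/(36 + 10080) = 1/10116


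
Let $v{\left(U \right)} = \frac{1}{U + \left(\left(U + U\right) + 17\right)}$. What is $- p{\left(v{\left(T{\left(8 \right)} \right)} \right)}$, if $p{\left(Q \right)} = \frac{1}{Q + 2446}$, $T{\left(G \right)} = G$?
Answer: $- \frac{41}{100287} \approx -0.00040883$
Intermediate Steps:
$v{\left(U \right)} = \frac{1}{17 + 3 U}$ ($v{\left(U \right)} = \frac{1}{U + \left(2 U + 17\right)} = \frac{1}{U + \left(17 + 2 U\right)} = \frac{1}{17 + 3 U}$)
$p{\left(Q \right)} = \frac{1}{2446 + Q}$
$- p{\left(v{\left(T{\left(8 \right)} \right)} \right)} = - \frac{1}{2446 + \frac{1}{17 + 3 \cdot 8}} = - \frac{1}{2446 + \frac{1}{17 + 24}} = - \frac{1}{2446 + \frac{1}{41}} = - \frac{1}{\frac{100287}{41}} = \left(-1\right) \frac{41}{100287} = - \frac{41}{100287}$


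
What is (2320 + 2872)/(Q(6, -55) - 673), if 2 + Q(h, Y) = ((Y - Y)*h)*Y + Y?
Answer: -2596/365 ≈ -7.1123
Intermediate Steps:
Q(h, Y) = -2 + Y (Q(h, Y) = -2 + (((Y - Y)*h)*Y + Y) = -2 + ((0*h)*Y + Y) = -2 + (0*Y + Y) = -2 + (0 + Y) = -2 + Y)
(2320 + 2872)/(Q(6, -55) - 673) = (2320 + 2872)/((-2 - 55) - 673) = 5192/(-57 - 673) = 5192/(-730) = 5192*(-1/730) = -2596/365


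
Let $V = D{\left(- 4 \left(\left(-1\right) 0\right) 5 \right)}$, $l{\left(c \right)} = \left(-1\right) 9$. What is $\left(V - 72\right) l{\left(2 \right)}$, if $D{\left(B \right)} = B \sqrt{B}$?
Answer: $648$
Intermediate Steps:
$l{\left(c \right)} = -9$
$D{\left(B \right)} = B^{\frac{3}{2}}$
$V = 0$ ($V = \left(- 4 \left(\left(-1\right) 0\right) 5\right)^{\frac{3}{2}} = \left(\left(-4\right) 0 \cdot 5\right)^{\frac{3}{2}} = \left(0 \cdot 5\right)^{\frac{3}{2}} = 0^{\frac{3}{2}} = 0$)
$\left(V - 72\right) l{\left(2 \right)} = \left(0 - 72\right) \left(-9\right) = \left(-72\right) \left(-9\right) = 648$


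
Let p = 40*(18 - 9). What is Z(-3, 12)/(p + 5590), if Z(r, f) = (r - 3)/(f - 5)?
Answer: -3/20825 ≈ -0.00014406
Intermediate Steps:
Z(r, f) = (-3 + r)/(-5 + f)
p = 360 (p = 40*9 = 360)
Z(-3, 12)/(p + 5590) = ((-3 - 3)/(-5 + 12))/(360 + 5590) = (-6/7)/5950 = ((⅐)*(-6))*(1/5950) = -6/7*1/5950 = -3/20825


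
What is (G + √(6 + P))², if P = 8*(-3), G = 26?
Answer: 658 + 156*I*√2 ≈ 658.0 + 220.62*I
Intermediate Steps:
P = -24
(G + √(6 + P))² = (26 + √(6 - 24))² = (26 + √(-18))² = (26 + 3*I*√2)²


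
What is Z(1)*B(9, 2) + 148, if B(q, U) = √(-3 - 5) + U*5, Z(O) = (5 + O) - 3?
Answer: 178 + 6*I*√2 ≈ 178.0 + 8.4853*I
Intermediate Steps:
Z(O) = 2 + O
B(q, U) = 5*U + 2*I*√2 (B(q, U) = √(-8) + 5*U = 2*I*√2 + 5*U = 5*U + 2*I*√2)
Z(1)*B(9, 2) + 148 = (2 + 1)*(5*2 + 2*I*√2) + 148 = 3*(10 + 2*I*√2) + 148 = (30 + 6*I*√2) + 148 = 178 + 6*I*√2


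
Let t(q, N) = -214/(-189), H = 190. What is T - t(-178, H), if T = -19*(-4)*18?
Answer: 258338/189 ≈ 1366.9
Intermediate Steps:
t(q, N) = 214/189 (t(q, N) = -214*(-1/189) = 214/189)
T = 1368 (T = 76*18 = 1368)
T - t(-178, H) = 1368 - 1*214/189 = 1368 - 214/189 = 258338/189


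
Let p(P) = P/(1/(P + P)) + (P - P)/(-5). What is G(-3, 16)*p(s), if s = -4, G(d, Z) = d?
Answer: -96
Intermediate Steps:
p(P) = 2*P² (p(P) = P/(1/(2*P)) + 0*(-⅕) = P/((1/(2*P))) + 0 = P*(2*P) + 0 = 2*P² + 0 = 2*P²)
G(-3, 16)*p(s) = -6*(-4)² = -6*16 = -3*32 = -96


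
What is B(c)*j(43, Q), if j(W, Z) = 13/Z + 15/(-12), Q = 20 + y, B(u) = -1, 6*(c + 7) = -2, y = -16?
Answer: -2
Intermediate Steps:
c = -22/3 (c = -7 + (⅙)*(-2) = -7 - ⅓ = -22/3 ≈ -7.3333)
Q = 4 (Q = 20 - 16 = 4)
j(W, Z) = -5/4 + 13/Z (j(W, Z) = 13/Z + 15*(-1/12) = 13/Z - 5/4 = -5/4 + 13/Z)
B(c)*j(43, Q) = -(-5/4 + 13/4) = -1*2 = -2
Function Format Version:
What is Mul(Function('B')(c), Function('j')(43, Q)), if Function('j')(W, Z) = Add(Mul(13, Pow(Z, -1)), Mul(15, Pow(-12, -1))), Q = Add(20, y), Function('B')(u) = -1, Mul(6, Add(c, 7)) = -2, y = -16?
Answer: -2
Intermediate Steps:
c = Rational(-22, 3) (c = Add(-7, Mul(Rational(1, 6), -2)) = Add(-7, Rational(-1, 3)) = Rational(-22, 3) ≈ -7.3333)
Q = 4 (Q = Add(20, -16) = 4)
Function('j')(W, Z) = Add(Rational(-5, 4), Mul(13, Pow(Z, -1))) (Function('j')(W, Z) = Add(Mul(13, Pow(Z, -1)), Mul(15, Rational(-1, 12))) = Add(Mul(13, Pow(Z, -1)), Rational(-5, 4)) = Add(Rational(-5, 4), Mul(13, Pow(Z, -1))))
Mul(Function('B')(c), Function('j')(43, Q)) = Mul(-1, Add(Rational(-5, 4), Mul(13, Pow(4, -1)))) = Mul(-1, Add(Rational(-5, 4), Mul(13, Rational(1, 4)))) = Mul(-1, Add(Rational(-5, 4), Rational(13, 4))) = Mul(-1, 2) = -2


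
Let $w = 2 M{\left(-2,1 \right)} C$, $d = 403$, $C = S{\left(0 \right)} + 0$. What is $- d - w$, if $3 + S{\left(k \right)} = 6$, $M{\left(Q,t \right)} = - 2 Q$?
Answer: $-427$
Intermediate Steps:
$S{\left(k \right)} = 3$ ($S{\left(k \right)} = -3 + 6 = 3$)
$C = 3$ ($C = 3 + 0 = 3$)
$w = 24$ ($w = 2 \left(\left(-2\right) \left(-2\right)\right) 3 = 2 \cdot 4 \cdot 3 = 8 \cdot 3 = 24$)
$- d - w = \left(-1\right) 403 - 24 = -403 - 24 = -427$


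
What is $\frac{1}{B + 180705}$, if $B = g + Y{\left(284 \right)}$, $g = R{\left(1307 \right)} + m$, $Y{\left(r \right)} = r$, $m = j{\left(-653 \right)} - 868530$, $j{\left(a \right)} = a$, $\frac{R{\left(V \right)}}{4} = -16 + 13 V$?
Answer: $- \frac{1}{620294} \approx -1.6121 \cdot 10^{-6}$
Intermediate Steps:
$R{\left(V \right)} = -64 + 52 V$ ($R{\left(V \right)} = 4 \left(-16 + 13 V\right) = -64 + 52 V$)
$m = -869183$ ($m = -653 - 868530 = -869183$)
$g = -801283$ ($g = \left(-64 + 52 \cdot 1307\right) - 869183 = \left(-64 + 67964\right) - 869183 = 67900 - 869183 = -801283$)
$B = -800999$ ($B = -801283 + 284 = -800999$)
$\frac{1}{B + 180705} = \frac{1}{-800999 + 180705} = \frac{1}{-620294} = - \frac{1}{620294}$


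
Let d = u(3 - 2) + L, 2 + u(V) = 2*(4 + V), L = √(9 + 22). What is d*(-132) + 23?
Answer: -1033 - 132*√31 ≈ -1767.9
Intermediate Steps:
L = √31 ≈ 5.5678
u(V) = 6 + 2*V (u(V) = -2 + 2*(4 + V) = -2 + (8 + 2*V) = 6 + 2*V)
d = 8 + √31 (d = (6 + 2*(3 - 2)) + √31 = (6 + 2*1) + √31 = (6 + 2) + √31 = 8 + √31 ≈ 13.568)
d*(-132) + 23 = (8 + √31)*(-132) + 23 = (-1056 - 132*√31) + 23 = -1033 - 132*√31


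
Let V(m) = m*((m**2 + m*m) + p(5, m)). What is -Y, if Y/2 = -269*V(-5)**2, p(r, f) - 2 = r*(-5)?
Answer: 9805050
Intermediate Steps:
p(r, f) = 2 - 5*r (p(r, f) = 2 + r*(-5) = 2 - 5*r)
V(m) = m*(-23 + 2*m**2) (V(m) = m*((m**2 + m*m) + (2 - 5*5)) = m*((m**2 + m**2) + (2 - 25)) = m*(2*m**2 - 23) = m*(-23 + 2*m**2))
Y = -9805050 (Y = 2*(-269*25*(-23 + 2*(-5)**2)**2) = 2*(-269*25*(-23 + 2*25)**2) = 2*(-269*25*(-23 + 50)**2) = 2*(-269*(-5*27)**2) = 2*(-269*(-135)**2) = 2*(-269*18225) = 2*(-4902525) = -9805050)
-Y = -1*(-9805050) = 9805050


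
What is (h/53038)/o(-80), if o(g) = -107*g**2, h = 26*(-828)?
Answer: 117/197393600 ≈ 5.9272e-7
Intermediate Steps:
h = -21528
(h/53038)/o(-80) = (-21528/53038)/((-107*(-80)**2)) = (-21528*1/53038)/((-107*6400)) = -468/1153/(-684800) = -468/1153*(-1/684800) = 117/197393600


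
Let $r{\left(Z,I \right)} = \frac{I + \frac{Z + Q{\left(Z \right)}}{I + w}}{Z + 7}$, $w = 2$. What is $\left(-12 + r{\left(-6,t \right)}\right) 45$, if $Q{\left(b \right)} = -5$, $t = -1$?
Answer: $-1080$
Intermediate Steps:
$r{\left(Z,I \right)} = \frac{I + \frac{-5 + Z}{2 + I}}{7 + Z}$ ($r{\left(Z,I \right)} = \frac{I + \frac{Z - 5}{I + 2}}{Z + 7} = \frac{I + \frac{-5 + Z}{2 + I}}{7 + Z}$)
$\left(-12 + r{\left(-6,t \right)}\right) 45 = \left(-12 + \frac{-5 - 6 + \left(-1\right)^{2} + 2 \left(-1\right)}{14 + 2 \left(-6\right) + 7 \left(-1\right) - -6}\right) 45 = \left(-12 + \frac{-5 - 6 + 1 - 2}{14 - 12 - 7 + 6}\right) 45 = \left(-12 + 1^{-1} \left(-12\right)\right) 45 = \left(-12 + 1 \left(-12\right)\right) 45 = \left(-12 - 12\right) 45 = \left(-24\right) 45 = -1080$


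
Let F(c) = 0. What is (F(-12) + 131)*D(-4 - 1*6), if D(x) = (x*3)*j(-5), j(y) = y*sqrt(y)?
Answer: 19650*I*sqrt(5) ≈ 43939.0*I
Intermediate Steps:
j(y) = y**(3/2)
D(x) = -15*I*x*sqrt(5) (D(x) = (x*3)*(-5)**(3/2) = (3*x)*(-5*I*sqrt(5)) = -15*I*x*sqrt(5))
(F(-12) + 131)*D(-4 - 1*6) = (0 + 131)*(-15*I*(-4 - 1*6)*sqrt(5)) = 131*(-15*I*(-4 - 6)*sqrt(5)) = 131*(-15*I*(-10)*sqrt(5)) = 131*(150*I*sqrt(5)) = 19650*I*sqrt(5)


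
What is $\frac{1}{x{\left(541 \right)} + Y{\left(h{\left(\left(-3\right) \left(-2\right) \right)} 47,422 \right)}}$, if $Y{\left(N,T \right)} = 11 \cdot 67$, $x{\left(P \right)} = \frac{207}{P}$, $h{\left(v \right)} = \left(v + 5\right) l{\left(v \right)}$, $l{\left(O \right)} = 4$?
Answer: $\frac{541}{398924} \approx 0.0013561$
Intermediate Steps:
$h{\left(v \right)} = 20 + 4 v$ ($h{\left(v \right)} = \left(v + 5\right) 4 = \left(5 + v\right) 4 = 20 + 4 v$)
$Y{\left(N,T \right)} = 737$
$\frac{1}{x{\left(541 \right)} + Y{\left(h{\left(\left(-3\right) \left(-2\right) \right)} 47,422 \right)}} = \frac{1}{\frac{207}{541} + 737} = \frac{1}{\frac{398924}{541}} = \frac{541}{398924}$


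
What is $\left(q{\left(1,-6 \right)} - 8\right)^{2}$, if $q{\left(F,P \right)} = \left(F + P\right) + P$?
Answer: $361$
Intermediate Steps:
$q{\left(F,P \right)} = F + 2 P$
$\left(q{\left(1,-6 \right)} - 8\right)^{2} = \left(\left(1 + 2 \left(-6\right)\right) - 8\right)^{2} = \left(\left(1 - 12\right) - 8\right)^{2} = \left(-11 - 8\right)^{2} = \left(-19\right)^{2} = 361$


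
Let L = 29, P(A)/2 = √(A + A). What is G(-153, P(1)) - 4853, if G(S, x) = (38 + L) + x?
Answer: -4786 + 2*√2 ≈ -4783.2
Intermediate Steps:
P(A) = 2*√2*√A (P(A) = 2*√(A + A) = 2*√(2*A) = 2*(√2*√A) = 2*√2*√A)
G(S, x) = 67 + x (G(S, x) = (38 + 29) + x = 67 + x)
G(-153, P(1)) - 4853 = (67 + 2*√2*√1) - 4853 = (67 + 2*√2*1) - 4853 = (67 + 2*√2) - 4853 = -4786 + 2*√2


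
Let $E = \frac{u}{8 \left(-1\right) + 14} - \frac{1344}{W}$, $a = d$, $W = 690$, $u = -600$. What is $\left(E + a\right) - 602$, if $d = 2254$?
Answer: $\frac{178256}{115} \approx 1550.1$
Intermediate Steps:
$a = 2254$
$E = - \frac{11724}{115}$ ($E = - \frac{600}{8 \left(-1\right) + 14} - \frac{1344}{690} = - \frac{600}{-8 + 14} - \frac{224}{115} = - \frac{600}{6} - \frac{224}{115} = \left(-600\right) \frac{1}{6} - \frac{224}{115} = -100 - \frac{224}{115} = - \frac{11724}{115} \approx -101.95$)
$\left(E + a\right) - 602 = \left(- \frac{11724}{115} + 2254\right) - 602 = \frac{247486}{115} - 602 = \frac{178256}{115}$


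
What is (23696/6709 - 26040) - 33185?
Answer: -397316829/6709 ≈ -59221.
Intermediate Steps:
(23696/6709 - 26040) - 33185 = -174678664/6709 - 33185 = -397316829/6709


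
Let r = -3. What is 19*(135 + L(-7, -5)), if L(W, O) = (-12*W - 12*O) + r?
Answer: 5244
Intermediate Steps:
L(W, O) = -3 - 12*O - 12*W (L(W, O) = (-12*W - 12*O) - 3 = (-12*O - 12*W) - 3 = -3 - 12*O - 12*W)
19*(135 + L(-7, -5)) = 19*(135 + (-3 - 12*(-5) - 12*(-7))) = 19*(135 + (-3 + 60 + 84)) = 19*(135 + 141) = 19*276 = 5244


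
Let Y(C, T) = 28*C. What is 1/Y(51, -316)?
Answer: 1/1428 ≈ 0.00070028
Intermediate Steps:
1/Y(51, -316) = 1/(28*51) = 1/1428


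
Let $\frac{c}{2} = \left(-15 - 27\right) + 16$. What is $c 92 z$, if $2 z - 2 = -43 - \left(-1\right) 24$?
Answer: $40664$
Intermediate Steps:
$z = - \frac{17}{2}$ ($z = 1 + \frac{-43 - \left(-1\right) 24}{2} = 1 + \frac{-43 - -24}{2} = 1 + \frac{-43 + 24}{2} = 1 + \frac{1}{2} \left(-19\right) = 1 - \frac{19}{2} = - \frac{17}{2} \approx -8.5$)
$c = -52$ ($c = 2 \left(\left(-15 - 27\right) + 16\right) = 2 \left(-42 + 16\right) = 2 \left(-26\right) = -52$)
$c 92 z = \left(-52\right) 92 \left(- \frac{17}{2}\right) = \left(-4784\right) \left(- \frac{17}{2}\right) = 40664$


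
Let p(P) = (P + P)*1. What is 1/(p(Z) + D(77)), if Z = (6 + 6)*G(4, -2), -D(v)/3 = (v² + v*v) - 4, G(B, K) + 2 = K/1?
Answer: -1/35658 ≈ -2.8044e-5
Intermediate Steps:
G(B, K) = -2 + K (G(B, K) = -2 + K/1 = -2 + K*1 = -2 + K)
D(v) = 12 - 6*v² (D(v) = -3*((v² + v*v) - 4) = -3*((v² + v²) - 4) = -3*(2*v² - 4) = -3*(-4 + 2*v²) = 12 - 6*v²)
Z = -48 (Z = (6 + 6)*(-2 - 2) = 12*(-4) = -48)
p(P) = 2*P (p(P) = (2*P)*1 = 2*P)
1/(p(Z) + D(77)) = 1/(2*(-48) + (12 - 6*77²)) = 1/(-96 + (12 - 6*5929)) = 1/(-96 + (12 - 35574)) = 1/(-96 - 35562) = 1/(-35658) = -1/35658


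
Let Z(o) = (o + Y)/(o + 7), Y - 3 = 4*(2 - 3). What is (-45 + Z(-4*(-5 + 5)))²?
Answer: 99856/49 ≈ 2037.9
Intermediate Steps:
Y = -1 (Y = 3 + 4*(2 - 3) = 3 + 4*(-1) = 3 - 4 = -1)
Z(o) = (-1 + o)/(7 + o) (Z(o) = (o - 1)/(o + 7) = (-1 + o)/(7 + o))
(-45 + Z(-4*(-5 + 5)))² = (-45 + (-1 - 4*(-5 + 5))/(7 - 4*(-5 + 5)))² = (-45 + (-1 - 4*0)/(7 - 4*0))² = (-45 + (-1 + 0)/(7 + 0))² = (-45 - 1/7)² = (-45 + (⅐)*(-1))² = (-45 - ⅐)² = (-316/7)² = 99856/49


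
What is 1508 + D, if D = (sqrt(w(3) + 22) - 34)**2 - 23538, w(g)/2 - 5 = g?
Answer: -22030 + (34 - sqrt(38))**2 ≈ -21255.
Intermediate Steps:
w(g) = 10 + 2*g
D = -23538 + (-34 + sqrt(38))**2 (D = (sqrt((10 + 2*3) + 22) - 34)**2 - 23538 = (sqrt((10 + 6) + 22) - 34)**2 - 23538 = (sqrt(16 + 22) - 34)**2 - 23538 = (sqrt(38) - 34)**2 - 23538 = (-34 + sqrt(38))**2 - 23538 = -23538 + (-34 + sqrt(38))**2 ≈ -22763.)
1508 + D = 1508 + (-23538 + (34 - sqrt(38))**2) = -22030 + (34 - sqrt(38))**2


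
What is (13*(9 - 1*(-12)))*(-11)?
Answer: -3003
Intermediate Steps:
(13*(9 - 1*(-12)))*(-11) = (13*(9 + 12))*(-11) = (13*21)*(-11) = 273*(-11) = -3003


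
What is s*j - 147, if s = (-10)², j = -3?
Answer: -447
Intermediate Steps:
s = 100
s*j - 147 = 100*(-3) - 147 = -300 - 147 = -447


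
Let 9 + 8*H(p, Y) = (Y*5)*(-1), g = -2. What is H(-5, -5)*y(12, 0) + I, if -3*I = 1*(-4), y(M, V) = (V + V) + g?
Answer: -8/3 ≈ -2.6667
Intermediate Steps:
y(M, V) = -2 + 2*V (y(M, V) = (V + V) - 2 = 2*V - 2 = -2 + 2*V)
I = 4/3 (I = -(-4)/3 = -⅓*(-4) = 4/3 ≈ 1.3333)
H(p, Y) = -9/8 - 5*Y/8 (H(p, Y) = -9/8 + ((Y*5)*(-1))/8 = -9/8 + ((5*Y)*(-1))/8 = -9/8 + (-5*Y)/8 = -9/8 - 5*Y/8)
H(-5, -5)*y(12, 0) + I = (-9/8 - 5/8*(-5))*(-2 + 2*0) + 4/3 = (-9/8 + 25/8)*(-2 + 0) + 4/3 = 2*(-2) + 4/3 = -4 + 4/3 = -8/3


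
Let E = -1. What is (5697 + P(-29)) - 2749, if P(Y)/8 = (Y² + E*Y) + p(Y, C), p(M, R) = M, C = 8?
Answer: 9676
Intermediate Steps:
P(Y) = 8*Y² (P(Y) = 8*((Y² - Y) + Y) = 8*Y²)
(5697 + P(-29)) - 2749 = (5697 + 8*(-29)²) - 2749 = (5697 + 8*841) - 2749 = (5697 + 6728) - 2749 = 12425 - 2749 = 9676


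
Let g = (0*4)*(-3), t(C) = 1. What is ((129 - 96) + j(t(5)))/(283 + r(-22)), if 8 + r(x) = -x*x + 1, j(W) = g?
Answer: -33/208 ≈ -0.15865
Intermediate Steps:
g = 0 (g = 0*(-3) = 0)
j(W) = 0
r(x) = -7 - x² (r(x) = -8 + (-x*x + 1) = -8 + (-x² + 1) = -8 + (1 - x²) = -7 - x²)
((129 - 96) + j(t(5)))/(283 + r(-22)) = ((129 - 96) + 0)/(283 + (-7 - 1*(-22)²)) = (33 + 0)/(283 + (-7 - 1*484)) = 33/(283 + (-7 - 484)) = 33/(283 - 491) = 33/(-208) = 33*(-1/208) = -33/208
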